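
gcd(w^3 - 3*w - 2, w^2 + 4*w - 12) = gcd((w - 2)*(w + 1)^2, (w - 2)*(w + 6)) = w - 2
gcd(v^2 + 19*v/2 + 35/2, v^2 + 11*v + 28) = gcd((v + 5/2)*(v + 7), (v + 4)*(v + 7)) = v + 7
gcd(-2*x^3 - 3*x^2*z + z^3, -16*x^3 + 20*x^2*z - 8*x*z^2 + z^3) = 2*x - z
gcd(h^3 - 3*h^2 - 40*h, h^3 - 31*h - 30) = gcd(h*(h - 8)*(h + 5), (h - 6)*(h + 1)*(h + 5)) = h + 5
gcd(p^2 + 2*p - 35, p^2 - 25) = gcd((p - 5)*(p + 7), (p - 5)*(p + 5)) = p - 5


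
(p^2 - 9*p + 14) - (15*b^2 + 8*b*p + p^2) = -15*b^2 - 8*b*p - 9*p + 14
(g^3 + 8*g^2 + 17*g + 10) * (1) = g^3 + 8*g^2 + 17*g + 10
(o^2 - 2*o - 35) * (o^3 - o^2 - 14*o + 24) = o^5 - 3*o^4 - 47*o^3 + 87*o^2 + 442*o - 840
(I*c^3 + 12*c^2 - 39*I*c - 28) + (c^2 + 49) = I*c^3 + 13*c^2 - 39*I*c + 21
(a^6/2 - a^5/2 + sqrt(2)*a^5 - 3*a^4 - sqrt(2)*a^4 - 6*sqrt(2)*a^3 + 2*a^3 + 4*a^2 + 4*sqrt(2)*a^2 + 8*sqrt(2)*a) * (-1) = -a^6/2 - sqrt(2)*a^5 + a^5/2 + sqrt(2)*a^4 + 3*a^4 - 2*a^3 + 6*sqrt(2)*a^3 - 4*sqrt(2)*a^2 - 4*a^2 - 8*sqrt(2)*a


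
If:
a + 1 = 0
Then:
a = -1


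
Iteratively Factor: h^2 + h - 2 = (h + 2)*(h - 1)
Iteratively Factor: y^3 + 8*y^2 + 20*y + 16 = (y + 4)*(y^2 + 4*y + 4) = (y + 2)*(y + 4)*(y + 2)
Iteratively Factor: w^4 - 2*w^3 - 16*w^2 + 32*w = (w + 4)*(w^3 - 6*w^2 + 8*w) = (w - 2)*(w + 4)*(w^2 - 4*w) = (w - 4)*(w - 2)*(w + 4)*(w)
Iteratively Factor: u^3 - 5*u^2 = (u)*(u^2 - 5*u) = u*(u - 5)*(u)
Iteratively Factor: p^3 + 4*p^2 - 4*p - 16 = (p + 4)*(p^2 - 4) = (p - 2)*(p + 4)*(p + 2)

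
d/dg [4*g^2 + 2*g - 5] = 8*g + 2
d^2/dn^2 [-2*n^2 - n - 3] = -4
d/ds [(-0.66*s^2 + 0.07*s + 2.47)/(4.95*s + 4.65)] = (-3.267*s^2 - 6.138*s - 11.901)/(24.5025*s^2 + 46.035*s + 21.6225)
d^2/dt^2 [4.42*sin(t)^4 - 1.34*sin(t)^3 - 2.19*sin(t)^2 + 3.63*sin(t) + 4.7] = -70.72*sin(t)^4 + 12.06*sin(t)^3 + 61.8*sin(t)^2 - 11.67*sin(t) - 4.38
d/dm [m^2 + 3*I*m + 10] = 2*m + 3*I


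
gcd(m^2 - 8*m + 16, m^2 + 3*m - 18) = 1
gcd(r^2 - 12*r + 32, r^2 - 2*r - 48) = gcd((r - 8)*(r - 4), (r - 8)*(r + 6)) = r - 8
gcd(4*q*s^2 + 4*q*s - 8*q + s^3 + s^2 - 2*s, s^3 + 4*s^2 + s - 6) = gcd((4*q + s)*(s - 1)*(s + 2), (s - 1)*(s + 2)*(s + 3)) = s^2 + s - 2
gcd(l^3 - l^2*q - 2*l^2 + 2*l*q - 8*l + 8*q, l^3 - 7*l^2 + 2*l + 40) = l^2 - 2*l - 8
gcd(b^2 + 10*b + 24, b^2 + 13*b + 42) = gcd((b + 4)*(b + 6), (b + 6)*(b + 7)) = b + 6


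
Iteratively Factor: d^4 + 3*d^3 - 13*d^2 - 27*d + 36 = (d + 4)*(d^3 - d^2 - 9*d + 9) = (d + 3)*(d + 4)*(d^2 - 4*d + 3) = (d - 3)*(d + 3)*(d + 4)*(d - 1)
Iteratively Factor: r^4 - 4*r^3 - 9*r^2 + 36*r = (r - 4)*(r^3 - 9*r) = (r - 4)*(r - 3)*(r^2 + 3*r) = r*(r - 4)*(r - 3)*(r + 3)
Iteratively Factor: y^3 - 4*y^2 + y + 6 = (y - 2)*(y^2 - 2*y - 3) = (y - 3)*(y - 2)*(y + 1)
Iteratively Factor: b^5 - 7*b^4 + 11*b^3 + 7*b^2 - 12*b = (b + 1)*(b^4 - 8*b^3 + 19*b^2 - 12*b) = b*(b + 1)*(b^3 - 8*b^2 + 19*b - 12) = b*(b - 1)*(b + 1)*(b^2 - 7*b + 12) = b*(b - 3)*(b - 1)*(b + 1)*(b - 4)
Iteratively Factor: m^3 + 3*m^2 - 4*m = (m - 1)*(m^2 + 4*m) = m*(m - 1)*(m + 4)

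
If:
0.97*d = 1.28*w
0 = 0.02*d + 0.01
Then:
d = -0.50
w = -0.38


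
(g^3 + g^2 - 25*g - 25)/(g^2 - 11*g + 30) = (g^2 + 6*g + 5)/(g - 6)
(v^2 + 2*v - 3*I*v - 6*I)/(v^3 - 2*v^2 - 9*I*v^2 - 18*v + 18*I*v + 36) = (v + 2)/(v^2 + v*(-2 - 6*I) + 12*I)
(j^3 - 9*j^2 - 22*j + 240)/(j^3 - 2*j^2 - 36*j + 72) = (j^2 - 3*j - 40)/(j^2 + 4*j - 12)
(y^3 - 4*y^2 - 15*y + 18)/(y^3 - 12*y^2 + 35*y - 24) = (y^2 - 3*y - 18)/(y^2 - 11*y + 24)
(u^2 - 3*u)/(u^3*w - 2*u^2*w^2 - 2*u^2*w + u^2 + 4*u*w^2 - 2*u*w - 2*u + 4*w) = u*(u - 3)/(u^3*w - 2*u^2*w^2 - 2*u^2*w + u^2 + 4*u*w^2 - 2*u*w - 2*u + 4*w)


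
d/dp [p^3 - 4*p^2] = p*(3*p - 8)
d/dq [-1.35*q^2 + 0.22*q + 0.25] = 0.22 - 2.7*q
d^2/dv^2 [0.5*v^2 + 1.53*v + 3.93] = 1.00000000000000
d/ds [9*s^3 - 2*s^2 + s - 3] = 27*s^2 - 4*s + 1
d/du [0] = 0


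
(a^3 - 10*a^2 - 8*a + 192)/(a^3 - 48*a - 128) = (a - 6)/(a + 4)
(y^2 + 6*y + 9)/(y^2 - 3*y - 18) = (y + 3)/(y - 6)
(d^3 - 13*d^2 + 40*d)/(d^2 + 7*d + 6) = d*(d^2 - 13*d + 40)/(d^2 + 7*d + 6)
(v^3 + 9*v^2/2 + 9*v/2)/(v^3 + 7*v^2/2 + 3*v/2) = (2*v + 3)/(2*v + 1)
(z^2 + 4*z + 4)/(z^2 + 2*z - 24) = (z^2 + 4*z + 4)/(z^2 + 2*z - 24)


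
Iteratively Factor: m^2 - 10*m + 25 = (m - 5)*(m - 5)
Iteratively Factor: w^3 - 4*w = (w)*(w^2 - 4) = w*(w + 2)*(w - 2)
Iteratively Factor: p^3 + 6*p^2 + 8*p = (p + 4)*(p^2 + 2*p) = (p + 2)*(p + 4)*(p)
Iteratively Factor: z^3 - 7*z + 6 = (z + 3)*(z^2 - 3*z + 2) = (z - 2)*(z + 3)*(z - 1)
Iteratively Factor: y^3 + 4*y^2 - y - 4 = (y + 4)*(y^2 - 1) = (y + 1)*(y + 4)*(y - 1)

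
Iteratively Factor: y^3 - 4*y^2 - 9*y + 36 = (y + 3)*(y^2 - 7*y + 12) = (y - 4)*(y + 3)*(y - 3)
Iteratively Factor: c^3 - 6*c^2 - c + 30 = (c + 2)*(c^2 - 8*c + 15) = (c - 3)*(c + 2)*(c - 5)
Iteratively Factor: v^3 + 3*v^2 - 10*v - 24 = (v + 2)*(v^2 + v - 12) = (v + 2)*(v + 4)*(v - 3)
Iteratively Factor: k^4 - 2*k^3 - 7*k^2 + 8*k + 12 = (k + 1)*(k^3 - 3*k^2 - 4*k + 12) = (k - 3)*(k + 1)*(k^2 - 4) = (k - 3)*(k - 2)*(k + 1)*(k + 2)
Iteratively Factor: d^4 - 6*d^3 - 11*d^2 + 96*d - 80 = (d - 5)*(d^3 - d^2 - 16*d + 16) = (d - 5)*(d - 1)*(d^2 - 16) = (d - 5)*(d - 4)*(d - 1)*(d + 4)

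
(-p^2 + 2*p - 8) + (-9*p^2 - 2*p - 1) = -10*p^2 - 9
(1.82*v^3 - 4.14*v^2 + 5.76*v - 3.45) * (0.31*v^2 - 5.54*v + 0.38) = 0.5642*v^5 - 11.3662*v^4 + 25.4128*v^3 - 34.5531*v^2 + 21.3018*v - 1.311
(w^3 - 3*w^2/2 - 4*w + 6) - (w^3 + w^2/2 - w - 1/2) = -2*w^2 - 3*w + 13/2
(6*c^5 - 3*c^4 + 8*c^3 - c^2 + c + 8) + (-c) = 6*c^5 - 3*c^4 + 8*c^3 - c^2 + 8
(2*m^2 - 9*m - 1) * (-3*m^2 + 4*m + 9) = -6*m^4 + 35*m^3 - 15*m^2 - 85*m - 9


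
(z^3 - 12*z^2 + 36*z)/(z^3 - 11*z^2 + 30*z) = (z - 6)/(z - 5)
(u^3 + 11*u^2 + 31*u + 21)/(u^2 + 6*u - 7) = (u^2 + 4*u + 3)/(u - 1)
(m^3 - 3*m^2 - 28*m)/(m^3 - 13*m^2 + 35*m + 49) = m*(m + 4)/(m^2 - 6*m - 7)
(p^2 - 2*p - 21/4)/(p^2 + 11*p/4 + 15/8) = 2*(2*p - 7)/(4*p + 5)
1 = 1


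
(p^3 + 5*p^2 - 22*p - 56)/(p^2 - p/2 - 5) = 2*(p^2 + 3*p - 28)/(2*p - 5)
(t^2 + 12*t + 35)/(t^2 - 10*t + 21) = (t^2 + 12*t + 35)/(t^2 - 10*t + 21)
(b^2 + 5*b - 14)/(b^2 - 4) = (b + 7)/(b + 2)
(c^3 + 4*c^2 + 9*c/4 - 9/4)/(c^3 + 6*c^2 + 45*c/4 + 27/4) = (2*c - 1)/(2*c + 3)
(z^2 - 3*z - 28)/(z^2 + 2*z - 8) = (z - 7)/(z - 2)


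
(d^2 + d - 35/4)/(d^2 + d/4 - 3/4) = (4*d^2 + 4*d - 35)/(4*d^2 + d - 3)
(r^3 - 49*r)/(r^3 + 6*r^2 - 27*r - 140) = r*(r - 7)/(r^2 - r - 20)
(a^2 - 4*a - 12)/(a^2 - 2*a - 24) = (a + 2)/(a + 4)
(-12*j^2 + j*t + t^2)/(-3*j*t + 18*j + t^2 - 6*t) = (4*j + t)/(t - 6)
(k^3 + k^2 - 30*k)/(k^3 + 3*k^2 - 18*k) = (k - 5)/(k - 3)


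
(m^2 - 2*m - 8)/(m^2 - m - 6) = (m - 4)/(m - 3)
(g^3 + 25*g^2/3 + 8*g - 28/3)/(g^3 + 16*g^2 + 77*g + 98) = (g - 2/3)/(g + 7)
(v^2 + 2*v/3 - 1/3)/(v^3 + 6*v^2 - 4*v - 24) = (3*v^2 + 2*v - 1)/(3*(v^3 + 6*v^2 - 4*v - 24))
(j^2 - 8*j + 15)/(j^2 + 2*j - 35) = (j - 3)/(j + 7)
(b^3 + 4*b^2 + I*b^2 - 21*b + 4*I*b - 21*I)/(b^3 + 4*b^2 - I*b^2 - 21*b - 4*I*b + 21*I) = (b + I)/(b - I)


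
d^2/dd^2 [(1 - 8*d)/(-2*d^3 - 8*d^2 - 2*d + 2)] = ((8*d - 1)*(3*d^2 + 8*d + 1)^2 - (24*d^2 + 64*d + (3*d + 4)*(8*d - 1) + 8)*(d^3 + 4*d^2 + d - 1))/(d^3 + 4*d^2 + d - 1)^3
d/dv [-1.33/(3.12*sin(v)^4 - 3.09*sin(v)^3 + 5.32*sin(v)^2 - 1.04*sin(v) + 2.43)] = (16.5984*sin(v)^3 - 12.3291*sin(v)^2 + 14.1512*sin(v) - 1.3832)*cos(v)/(3.12*sin(v)^4 - 3.09*sin(v)^3 + 5.32*sin(v)^2 - 1.04*sin(v) + 2.43)^2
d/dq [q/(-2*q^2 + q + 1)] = (-2*q^2 + q*(4*q - 1) + q + 1)/(-2*q^2 + q + 1)^2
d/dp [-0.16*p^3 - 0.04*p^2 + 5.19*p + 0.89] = -0.48*p^2 - 0.08*p + 5.19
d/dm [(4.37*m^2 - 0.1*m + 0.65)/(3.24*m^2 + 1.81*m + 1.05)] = (8.2337*m^2 + 4.965*m - 1.2815)/(10.4976*m^4 + 11.7288*m^3 + 10.0801*m^2 + 3.801*m + 1.1025)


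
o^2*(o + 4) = o^3 + 4*o^2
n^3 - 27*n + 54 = (n - 3)^2*(n + 6)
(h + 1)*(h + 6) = h^2 + 7*h + 6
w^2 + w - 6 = (w - 2)*(w + 3)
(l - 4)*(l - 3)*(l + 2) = l^3 - 5*l^2 - 2*l + 24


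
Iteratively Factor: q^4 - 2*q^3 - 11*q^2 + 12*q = (q)*(q^3 - 2*q^2 - 11*q + 12) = q*(q + 3)*(q^2 - 5*q + 4) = q*(q - 4)*(q + 3)*(q - 1)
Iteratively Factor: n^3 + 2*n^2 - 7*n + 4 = (n + 4)*(n^2 - 2*n + 1) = (n - 1)*(n + 4)*(n - 1)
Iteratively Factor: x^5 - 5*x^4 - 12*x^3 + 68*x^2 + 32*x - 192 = (x - 2)*(x^4 - 3*x^3 - 18*x^2 + 32*x + 96) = (x - 2)*(x + 2)*(x^3 - 5*x^2 - 8*x + 48) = (x - 2)*(x + 2)*(x + 3)*(x^2 - 8*x + 16) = (x - 4)*(x - 2)*(x + 2)*(x + 3)*(x - 4)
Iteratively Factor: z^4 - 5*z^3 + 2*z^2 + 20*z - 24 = (z - 2)*(z^3 - 3*z^2 - 4*z + 12) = (z - 2)^2*(z^2 - z - 6) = (z - 3)*(z - 2)^2*(z + 2)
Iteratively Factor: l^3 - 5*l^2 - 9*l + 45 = (l + 3)*(l^2 - 8*l + 15) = (l - 5)*(l + 3)*(l - 3)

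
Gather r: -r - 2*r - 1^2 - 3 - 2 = -3*r - 6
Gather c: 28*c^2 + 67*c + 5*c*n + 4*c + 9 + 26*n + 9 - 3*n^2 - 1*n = 28*c^2 + c*(5*n + 71) - 3*n^2 + 25*n + 18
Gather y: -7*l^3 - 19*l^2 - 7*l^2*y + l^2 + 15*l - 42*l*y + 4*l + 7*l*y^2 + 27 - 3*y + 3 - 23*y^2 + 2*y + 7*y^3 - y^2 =-7*l^3 - 18*l^2 + 19*l + 7*y^3 + y^2*(7*l - 24) + y*(-7*l^2 - 42*l - 1) + 30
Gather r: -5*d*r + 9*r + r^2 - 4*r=r^2 + r*(5 - 5*d)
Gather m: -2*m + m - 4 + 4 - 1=-m - 1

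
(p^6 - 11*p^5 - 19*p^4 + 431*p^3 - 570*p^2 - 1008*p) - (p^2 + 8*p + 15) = p^6 - 11*p^5 - 19*p^4 + 431*p^3 - 571*p^2 - 1016*p - 15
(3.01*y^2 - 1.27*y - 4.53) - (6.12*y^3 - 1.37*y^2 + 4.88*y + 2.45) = -6.12*y^3 + 4.38*y^2 - 6.15*y - 6.98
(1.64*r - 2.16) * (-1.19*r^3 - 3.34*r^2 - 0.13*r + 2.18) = -1.9516*r^4 - 2.9072*r^3 + 7.0012*r^2 + 3.856*r - 4.7088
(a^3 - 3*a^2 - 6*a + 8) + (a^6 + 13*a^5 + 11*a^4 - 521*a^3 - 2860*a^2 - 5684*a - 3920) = a^6 + 13*a^5 + 11*a^4 - 520*a^3 - 2863*a^2 - 5690*a - 3912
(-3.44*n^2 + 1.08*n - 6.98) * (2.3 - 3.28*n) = 11.2832*n^3 - 11.4544*n^2 + 25.3784*n - 16.054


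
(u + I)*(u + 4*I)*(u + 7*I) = u^3 + 12*I*u^2 - 39*u - 28*I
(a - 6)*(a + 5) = a^2 - a - 30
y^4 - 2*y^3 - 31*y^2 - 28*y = y*(y - 7)*(y + 1)*(y + 4)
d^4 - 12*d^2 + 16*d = d*(d - 2)^2*(d + 4)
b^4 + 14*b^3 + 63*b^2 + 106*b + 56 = (b + 1)*(b + 2)*(b + 4)*(b + 7)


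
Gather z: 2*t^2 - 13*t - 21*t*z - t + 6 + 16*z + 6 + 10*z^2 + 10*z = 2*t^2 - 14*t + 10*z^2 + z*(26 - 21*t) + 12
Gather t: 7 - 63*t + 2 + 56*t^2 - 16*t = 56*t^2 - 79*t + 9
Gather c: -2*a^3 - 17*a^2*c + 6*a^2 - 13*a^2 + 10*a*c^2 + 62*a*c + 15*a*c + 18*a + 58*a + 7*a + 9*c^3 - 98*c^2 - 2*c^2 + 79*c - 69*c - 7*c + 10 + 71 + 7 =-2*a^3 - 7*a^2 + 83*a + 9*c^3 + c^2*(10*a - 100) + c*(-17*a^2 + 77*a + 3) + 88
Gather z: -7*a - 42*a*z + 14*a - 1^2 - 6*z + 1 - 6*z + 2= 7*a + z*(-42*a - 12) + 2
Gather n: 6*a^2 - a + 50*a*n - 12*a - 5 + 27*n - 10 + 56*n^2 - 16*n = 6*a^2 - 13*a + 56*n^2 + n*(50*a + 11) - 15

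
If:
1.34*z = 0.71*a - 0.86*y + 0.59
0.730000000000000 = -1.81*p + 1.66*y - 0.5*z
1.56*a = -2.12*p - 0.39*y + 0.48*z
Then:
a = 1.34860799794846*z - 0.214047154842093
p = 0.0638083151118519 - 0.68413890120644*z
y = 0.509333162862923 - 0.44475386215883*z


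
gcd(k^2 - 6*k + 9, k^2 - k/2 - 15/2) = k - 3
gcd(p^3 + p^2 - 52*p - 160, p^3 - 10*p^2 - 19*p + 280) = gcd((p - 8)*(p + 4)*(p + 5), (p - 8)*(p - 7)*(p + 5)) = p^2 - 3*p - 40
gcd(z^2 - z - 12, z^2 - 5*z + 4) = z - 4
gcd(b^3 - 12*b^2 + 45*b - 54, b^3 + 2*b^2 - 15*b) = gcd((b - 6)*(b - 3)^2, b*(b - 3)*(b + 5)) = b - 3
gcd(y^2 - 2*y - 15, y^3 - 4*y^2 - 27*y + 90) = 1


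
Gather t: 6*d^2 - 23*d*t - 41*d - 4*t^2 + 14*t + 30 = 6*d^2 - 41*d - 4*t^2 + t*(14 - 23*d) + 30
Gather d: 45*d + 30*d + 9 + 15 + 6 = 75*d + 30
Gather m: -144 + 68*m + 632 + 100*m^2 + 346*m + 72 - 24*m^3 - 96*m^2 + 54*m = -24*m^3 + 4*m^2 + 468*m + 560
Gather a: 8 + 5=13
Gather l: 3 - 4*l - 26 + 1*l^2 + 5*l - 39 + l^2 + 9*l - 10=2*l^2 + 10*l - 72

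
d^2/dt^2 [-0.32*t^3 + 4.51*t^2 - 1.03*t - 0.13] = 9.02 - 1.92*t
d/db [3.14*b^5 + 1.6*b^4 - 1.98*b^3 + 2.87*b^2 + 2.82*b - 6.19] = 15.7*b^4 + 6.4*b^3 - 5.94*b^2 + 5.74*b + 2.82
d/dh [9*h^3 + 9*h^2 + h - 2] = 27*h^2 + 18*h + 1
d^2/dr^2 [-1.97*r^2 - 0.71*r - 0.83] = -3.94000000000000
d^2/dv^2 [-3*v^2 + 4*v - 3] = -6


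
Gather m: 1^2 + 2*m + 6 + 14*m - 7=16*m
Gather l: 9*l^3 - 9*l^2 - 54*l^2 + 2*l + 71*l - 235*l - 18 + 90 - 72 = 9*l^3 - 63*l^2 - 162*l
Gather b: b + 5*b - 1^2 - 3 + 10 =6*b + 6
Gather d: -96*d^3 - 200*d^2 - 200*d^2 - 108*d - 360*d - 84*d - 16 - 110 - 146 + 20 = -96*d^3 - 400*d^2 - 552*d - 252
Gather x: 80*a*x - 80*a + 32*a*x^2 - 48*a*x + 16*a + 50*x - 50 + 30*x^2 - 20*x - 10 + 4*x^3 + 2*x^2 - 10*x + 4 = -64*a + 4*x^3 + x^2*(32*a + 32) + x*(32*a + 20) - 56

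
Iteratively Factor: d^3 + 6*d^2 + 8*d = (d + 2)*(d^2 + 4*d) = d*(d + 2)*(d + 4)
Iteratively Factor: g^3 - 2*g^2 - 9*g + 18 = (g + 3)*(g^2 - 5*g + 6) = (g - 2)*(g + 3)*(g - 3)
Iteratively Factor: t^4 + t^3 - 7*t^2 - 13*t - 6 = (t + 2)*(t^3 - t^2 - 5*t - 3) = (t + 1)*(t + 2)*(t^2 - 2*t - 3) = (t - 3)*(t + 1)*(t + 2)*(t + 1)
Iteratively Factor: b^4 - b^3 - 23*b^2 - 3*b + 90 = (b - 2)*(b^3 + b^2 - 21*b - 45) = (b - 2)*(b + 3)*(b^2 - 2*b - 15) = (b - 2)*(b + 3)^2*(b - 5)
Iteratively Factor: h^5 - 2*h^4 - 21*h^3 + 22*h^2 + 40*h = (h)*(h^4 - 2*h^3 - 21*h^2 + 22*h + 40) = h*(h - 2)*(h^3 - 21*h - 20) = h*(h - 5)*(h - 2)*(h^2 + 5*h + 4) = h*(h - 5)*(h - 2)*(h + 4)*(h + 1)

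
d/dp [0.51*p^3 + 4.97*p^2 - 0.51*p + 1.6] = 1.53*p^2 + 9.94*p - 0.51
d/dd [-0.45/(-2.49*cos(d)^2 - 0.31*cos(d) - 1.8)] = (2.241*cos(d) + 0.1395)*sin(d)/(2.49*cos(d)^2 + 0.31*cos(d) + 1.8)^2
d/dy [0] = 0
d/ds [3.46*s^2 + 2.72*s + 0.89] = 6.92*s + 2.72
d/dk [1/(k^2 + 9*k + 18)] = (-2*k - 9)/(k^2 + 9*k + 18)^2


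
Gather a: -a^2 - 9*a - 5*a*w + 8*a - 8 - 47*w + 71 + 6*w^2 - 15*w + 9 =-a^2 + a*(-5*w - 1) + 6*w^2 - 62*w + 72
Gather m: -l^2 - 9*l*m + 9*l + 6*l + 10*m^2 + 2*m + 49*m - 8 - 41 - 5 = -l^2 + 15*l + 10*m^2 + m*(51 - 9*l) - 54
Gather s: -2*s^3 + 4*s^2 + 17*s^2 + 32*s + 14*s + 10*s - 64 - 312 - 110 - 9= -2*s^3 + 21*s^2 + 56*s - 495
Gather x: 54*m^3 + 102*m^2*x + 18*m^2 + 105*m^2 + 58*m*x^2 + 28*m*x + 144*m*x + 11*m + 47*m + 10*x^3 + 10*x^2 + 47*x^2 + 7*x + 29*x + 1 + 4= 54*m^3 + 123*m^2 + 58*m + 10*x^3 + x^2*(58*m + 57) + x*(102*m^2 + 172*m + 36) + 5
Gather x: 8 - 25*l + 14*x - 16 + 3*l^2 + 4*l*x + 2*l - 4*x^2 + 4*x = 3*l^2 - 23*l - 4*x^2 + x*(4*l + 18) - 8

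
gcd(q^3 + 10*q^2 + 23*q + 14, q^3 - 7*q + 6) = 1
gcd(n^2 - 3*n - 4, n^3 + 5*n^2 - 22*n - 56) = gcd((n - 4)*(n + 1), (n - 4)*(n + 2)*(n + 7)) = n - 4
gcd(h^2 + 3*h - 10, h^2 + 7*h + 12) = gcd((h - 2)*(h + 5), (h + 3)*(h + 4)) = 1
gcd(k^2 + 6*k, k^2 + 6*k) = k^2 + 6*k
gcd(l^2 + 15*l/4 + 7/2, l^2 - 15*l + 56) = 1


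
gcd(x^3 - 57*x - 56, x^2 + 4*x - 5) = 1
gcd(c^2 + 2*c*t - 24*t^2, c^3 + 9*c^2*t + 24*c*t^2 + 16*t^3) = 1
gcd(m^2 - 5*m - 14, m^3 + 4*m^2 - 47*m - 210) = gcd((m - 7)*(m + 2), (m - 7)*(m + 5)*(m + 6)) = m - 7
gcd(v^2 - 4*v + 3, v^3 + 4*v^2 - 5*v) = v - 1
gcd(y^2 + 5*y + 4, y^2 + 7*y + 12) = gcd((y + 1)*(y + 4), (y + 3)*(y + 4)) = y + 4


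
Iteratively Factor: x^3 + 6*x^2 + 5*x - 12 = (x + 3)*(x^2 + 3*x - 4) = (x + 3)*(x + 4)*(x - 1)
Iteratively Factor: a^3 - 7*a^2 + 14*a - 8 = (a - 1)*(a^2 - 6*a + 8) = (a - 2)*(a - 1)*(a - 4)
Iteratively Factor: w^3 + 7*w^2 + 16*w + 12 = (w + 2)*(w^2 + 5*w + 6) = (w + 2)^2*(w + 3)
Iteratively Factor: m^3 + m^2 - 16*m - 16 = (m - 4)*(m^2 + 5*m + 4) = (m - 4)*(m + 1)*(m + 4)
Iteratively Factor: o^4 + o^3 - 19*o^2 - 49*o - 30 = (o - 5)*(o^3 + 6*o^2 + 11*o + 6) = (o - 5)*(o + 3)*(o^2 + 3*o + 2) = (o - 5)*(o + 1)*(o + 3)*(o + 2)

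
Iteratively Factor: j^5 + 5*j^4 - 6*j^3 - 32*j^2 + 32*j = (j - 1)*(j^4 + 6*j^3 - 32*j) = (j - 1)*(j + 4)*(j^3 + 2*j^2 - 8*j) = (j - 2)*(j - 1)*(j + 4)*(j^2 + 4*j) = (j - 2)*(j - 1)*(j + 4)^2*(j)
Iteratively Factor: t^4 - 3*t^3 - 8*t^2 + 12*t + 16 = (t - 2)*(t^3 - t^2 - 10*t - 8) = (t - 2)*(t + 1)*(t^2 - 2*t - 8) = (t - 4)*(t - 2)*(t + 1)*(t + 2)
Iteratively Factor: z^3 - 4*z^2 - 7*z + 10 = (z - 5)*(z^2 + z - 2) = (z - 5)*(z - 1)*(z + 2)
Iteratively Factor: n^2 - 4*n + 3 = (n - 3)*(n - 1)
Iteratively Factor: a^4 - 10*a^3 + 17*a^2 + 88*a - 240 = (a - 4)*(a^3 - 6*a^2 - 7*a + 60) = (a - 5)*(a - 4)*(a^2 - a - 12) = (a - 5)*(a - 4)^2*(a + 3)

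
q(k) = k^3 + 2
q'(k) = 3*k^2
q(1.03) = 3.09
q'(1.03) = 3.18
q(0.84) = 2.59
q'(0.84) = 2.12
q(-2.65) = -16.61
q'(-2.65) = 21.07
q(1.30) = 4.20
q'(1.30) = 5.07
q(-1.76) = -3.45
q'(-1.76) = 9.29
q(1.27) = 4.05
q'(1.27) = 4.84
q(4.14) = 72.96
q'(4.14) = 51.42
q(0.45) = 2.09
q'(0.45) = 0.61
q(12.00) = 1730.00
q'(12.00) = 432.00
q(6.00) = 218.00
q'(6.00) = 108.00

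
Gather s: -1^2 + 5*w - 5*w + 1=0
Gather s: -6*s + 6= 6 - 6*s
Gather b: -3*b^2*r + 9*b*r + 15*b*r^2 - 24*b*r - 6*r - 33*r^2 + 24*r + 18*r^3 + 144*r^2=-3*b^2*r + b*(15*r^2 - 15*r) + 18*r^3 + 111*r^2 + 18*r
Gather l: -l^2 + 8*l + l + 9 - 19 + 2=-l^2 + 9*l - 8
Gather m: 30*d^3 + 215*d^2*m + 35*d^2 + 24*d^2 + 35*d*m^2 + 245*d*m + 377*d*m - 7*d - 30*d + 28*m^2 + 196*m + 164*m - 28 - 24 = 30*d^3 + 59*d^2 - 37*d + m^2*(35*d + 28) + m*(215*d^2 + 622*d + 360) - 52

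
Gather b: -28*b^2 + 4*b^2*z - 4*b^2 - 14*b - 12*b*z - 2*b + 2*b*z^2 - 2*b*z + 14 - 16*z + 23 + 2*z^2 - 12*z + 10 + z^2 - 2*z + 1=b^2*(4*z - 32) + b*(2*z^2 - 14*z - 16) + 3*z^2 - 30*z + 48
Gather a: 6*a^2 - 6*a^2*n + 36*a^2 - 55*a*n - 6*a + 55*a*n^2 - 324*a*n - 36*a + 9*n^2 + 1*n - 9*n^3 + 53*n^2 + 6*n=a^2*(42 - 6*n) + a*(55*n^2 - 379*n - 42) - 9*n^3 + 62*n^2 + 7*n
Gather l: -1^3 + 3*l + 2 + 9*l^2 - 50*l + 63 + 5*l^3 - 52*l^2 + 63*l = 5*l^3 - 43*l^2 + 16*l + 64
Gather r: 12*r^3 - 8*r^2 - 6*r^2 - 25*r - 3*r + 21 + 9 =12*r^3 - 14*r^2 - 28*r + 30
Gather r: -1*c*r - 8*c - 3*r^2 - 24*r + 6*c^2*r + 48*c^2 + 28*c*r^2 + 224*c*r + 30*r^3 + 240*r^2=48*c^2 - 8*c + 30*r^3 + r^2*(28*c + 237) + r*(6*c^2 + 223*c - 24)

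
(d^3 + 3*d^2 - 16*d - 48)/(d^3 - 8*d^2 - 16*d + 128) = (d + 3)/(d - 8)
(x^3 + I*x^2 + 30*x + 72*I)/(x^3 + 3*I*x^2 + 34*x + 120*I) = (x + 3*I)/(x + 5*I)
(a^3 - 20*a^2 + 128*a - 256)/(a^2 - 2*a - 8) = (a^2 - 16*a + 64)/(a + 2)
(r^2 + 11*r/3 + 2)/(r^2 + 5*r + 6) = (r + 2/3)/(r + 2)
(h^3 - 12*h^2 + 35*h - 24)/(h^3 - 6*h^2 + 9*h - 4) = (h^2 - 11*h + 24)/(h^2 - 5*h + 4)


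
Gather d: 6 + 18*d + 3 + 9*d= 27*d + 9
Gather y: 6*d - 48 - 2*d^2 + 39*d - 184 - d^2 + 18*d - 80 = -3*d^2 + 63*d - 312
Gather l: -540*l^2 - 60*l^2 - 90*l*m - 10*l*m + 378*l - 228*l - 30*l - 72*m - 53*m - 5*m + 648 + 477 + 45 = -600*l^2 + l*(120 - 100*m) - 130*m + 1170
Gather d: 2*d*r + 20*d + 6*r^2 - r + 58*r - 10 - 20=d*(2*r + 20) + 6*r^2 + 57*r - 30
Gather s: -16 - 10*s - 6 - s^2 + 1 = -s^2 - 10*s - 21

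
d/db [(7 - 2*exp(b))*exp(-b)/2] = -7*exp(-b)/2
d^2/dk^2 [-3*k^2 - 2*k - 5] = -6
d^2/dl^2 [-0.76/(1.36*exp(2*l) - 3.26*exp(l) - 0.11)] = (0.76*(2.72*exp(l) - 3.26)*(5.44*exp(l) - 6.52)*exp(l) + (4.1344*exp(l) - 2.4776)*(-1.36*exp(2*l) + 3.26*exp(l) + 0.11))*exp(l)/(-1.36*exp(2*l) + 3.26*exp(l) + 0.11)^3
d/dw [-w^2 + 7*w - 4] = 7 - 2*w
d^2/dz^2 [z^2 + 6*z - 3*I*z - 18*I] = 2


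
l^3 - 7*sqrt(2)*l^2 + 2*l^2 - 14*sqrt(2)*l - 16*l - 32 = (l + 2)*(l - 8*sqrt(2))*(l + sqrt(2))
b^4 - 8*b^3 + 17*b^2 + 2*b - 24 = (b - 4)*(b - 3)*(b - 2)*(b + 1)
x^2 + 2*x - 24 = (x - 4)*(x + 6)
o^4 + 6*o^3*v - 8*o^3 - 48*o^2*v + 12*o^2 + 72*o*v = o*(o - 6)*(o - 2)*(o + 6*v)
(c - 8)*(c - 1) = c^2 - 9*c + 8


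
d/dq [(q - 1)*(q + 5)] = 2*q + 4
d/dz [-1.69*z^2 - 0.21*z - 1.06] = -3.38*z - 0.21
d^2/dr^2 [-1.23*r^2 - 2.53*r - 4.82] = -2.46000000000000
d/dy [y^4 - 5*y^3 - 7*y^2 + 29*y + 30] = 4*y^3 - 15*y^2 - 14*y + 29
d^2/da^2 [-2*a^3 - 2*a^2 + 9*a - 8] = -12*a - 4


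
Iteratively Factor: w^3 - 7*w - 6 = (w - 3)*(w^2 + 3*w + 2) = (w - 3)*(w + 2)*(w + 1)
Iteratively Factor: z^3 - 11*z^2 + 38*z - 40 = (z - 4)*(z^2 - 7*z + 10) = (z - 5)*(z - 4)*(z - 2)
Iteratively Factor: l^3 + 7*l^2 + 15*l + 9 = (l + 1)*(l^2 + 6*l + 9) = (l + 1)*(l + 3)*(l + 3)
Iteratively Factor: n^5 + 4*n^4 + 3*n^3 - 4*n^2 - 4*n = (n + 1)*(n^4 + 3*n^3 - 4*n) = (n + 1)*(n + 2)*(n^3 + n^2 - 2*n) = (n - 1)*(n + 1)*(n + 2)*(n^2 + 2*n) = (n - 1)*(n + 1)*(n + 2)^2*(n)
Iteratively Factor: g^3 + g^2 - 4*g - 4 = (g + 1)*(g^2 - 4) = (g - 2)*(g + 1)*(g + 2)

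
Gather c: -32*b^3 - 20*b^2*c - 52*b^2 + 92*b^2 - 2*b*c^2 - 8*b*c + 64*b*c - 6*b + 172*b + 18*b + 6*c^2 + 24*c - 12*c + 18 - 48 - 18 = -32*b^3 + 40*b^2 + 184*b + c^2*(6 - 2*b) + c*(-20*b^2 + 56*b + 12) - 48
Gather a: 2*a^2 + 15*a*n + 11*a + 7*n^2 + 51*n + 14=2*a^2 + a*(15*n + 11) + 7*n^2 + 51*n + 14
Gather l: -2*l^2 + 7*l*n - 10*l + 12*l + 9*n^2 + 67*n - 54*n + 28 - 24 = -2*l^2 + l*(7*n + 2) + 9*n^2 + 13*n + 4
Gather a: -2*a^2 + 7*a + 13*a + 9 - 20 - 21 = -2*a^2 + 20*a - 32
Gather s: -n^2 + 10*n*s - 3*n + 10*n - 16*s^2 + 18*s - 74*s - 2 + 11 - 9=-n^2 + 7*n - 16*s^2 + s*(10*n - 56)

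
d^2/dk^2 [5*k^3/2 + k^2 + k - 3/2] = 15*k + 2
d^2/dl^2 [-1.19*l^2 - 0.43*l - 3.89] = -2.38000000000000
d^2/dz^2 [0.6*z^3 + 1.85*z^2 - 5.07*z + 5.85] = 3.6*z + 3.7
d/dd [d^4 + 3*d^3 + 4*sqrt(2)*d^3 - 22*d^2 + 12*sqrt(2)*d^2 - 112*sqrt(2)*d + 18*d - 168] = 4*d^3 + 9*d^2 + 12*sqrt(2)*d^2 - 44*d + 24*sqrt(2)*d - 112*sqrt(2) + 18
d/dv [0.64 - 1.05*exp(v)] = -1.05*exp(v)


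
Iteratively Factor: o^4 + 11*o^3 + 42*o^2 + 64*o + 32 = (o + 1)*(o^3 + 10*o^2 + 32*o + 32) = (o + 1)*(o + 2)*(o^2 + 8*o + 16) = (o + 1)*(o + 2)*(o + 4)*(o + 4)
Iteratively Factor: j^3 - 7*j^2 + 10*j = (j - 2)*(j^2 - 5*j) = j*(j - 2)*(j - 5)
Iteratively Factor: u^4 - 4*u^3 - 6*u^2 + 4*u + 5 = (u + 1)*(u^3 - 5*u^2 - u + 5) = (u + 1)^2*(u^2 - 6*u + 5) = (u - 5)*(u + 1)^2*(u - 1)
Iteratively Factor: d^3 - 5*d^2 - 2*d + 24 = (d - 4)*(d^2 - d - 6) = (d - 4)*(d + 2)*(d - 3)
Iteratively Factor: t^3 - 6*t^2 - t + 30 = (t - 3)*(t^2 - 3*t - 10) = (t - 3)*(t + 2)*(t - 5)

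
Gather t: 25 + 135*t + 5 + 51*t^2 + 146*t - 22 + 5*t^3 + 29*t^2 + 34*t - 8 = 5*t^3 + 80*t^2 + 315*t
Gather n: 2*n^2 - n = 2*n^2 - n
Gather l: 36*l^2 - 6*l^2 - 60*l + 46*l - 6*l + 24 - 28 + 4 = 30*l^2 - 20*l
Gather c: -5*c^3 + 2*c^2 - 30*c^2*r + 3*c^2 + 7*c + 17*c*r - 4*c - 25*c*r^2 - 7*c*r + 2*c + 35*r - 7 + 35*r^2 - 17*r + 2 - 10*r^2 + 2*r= -5*c^3 + c^2*(5 - 30*r) + c*(-25*r^2 + 10*r + 5) + 25*r^2 + 20*r - 5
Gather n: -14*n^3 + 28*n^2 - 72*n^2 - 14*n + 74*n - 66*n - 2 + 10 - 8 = -14*n^3 - 44*n^2 - 6*n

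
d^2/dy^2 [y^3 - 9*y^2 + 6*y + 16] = 6*y - 18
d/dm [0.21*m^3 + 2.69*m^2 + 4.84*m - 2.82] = 0.63*m^2 + 5.38*m + 4.84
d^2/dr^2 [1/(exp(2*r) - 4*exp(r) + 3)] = 4*((1 - exp(r))*(exp(2*r) - 4*exp(r) + 3) + 2*(exp(r) - 2)^2*exp(r))*exp(r)/(exp(2*r) - 4*exp(r) + 3)^3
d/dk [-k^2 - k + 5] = -2*k - 1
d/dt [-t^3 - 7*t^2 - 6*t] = -3*t^2 - 14*t - 6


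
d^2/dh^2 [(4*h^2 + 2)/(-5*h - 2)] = -132/(125*h^3 + 150*h^2 + 60*h + 8)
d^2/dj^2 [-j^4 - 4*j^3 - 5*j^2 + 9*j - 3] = -12*j^2 - 24*j - 10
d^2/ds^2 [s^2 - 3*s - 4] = 2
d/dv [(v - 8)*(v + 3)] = 2*v - 5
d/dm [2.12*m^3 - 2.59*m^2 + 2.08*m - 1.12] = 6.36*m^2 - 5.18*m + 2.08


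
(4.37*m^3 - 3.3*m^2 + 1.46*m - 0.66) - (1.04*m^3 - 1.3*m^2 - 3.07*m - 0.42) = 3.33*m^3 - 2.0*m^2 + 4.53*m - 0.24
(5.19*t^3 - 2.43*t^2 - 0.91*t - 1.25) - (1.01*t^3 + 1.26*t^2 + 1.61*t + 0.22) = 4.18*t^3 - 3.69*t^2 - 2.52*t - 1.47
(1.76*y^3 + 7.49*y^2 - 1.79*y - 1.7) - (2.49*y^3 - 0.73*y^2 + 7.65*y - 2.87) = -0.73*y^3 + 8.22*y^2 - 9.44*y + 1.17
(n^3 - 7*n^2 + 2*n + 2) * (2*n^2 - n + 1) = 2*n^5 - 15*n^4 + 12*n^3 - 5*n^2 + 2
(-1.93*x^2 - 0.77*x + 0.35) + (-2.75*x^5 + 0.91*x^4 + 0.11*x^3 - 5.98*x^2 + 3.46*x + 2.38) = -2.75*x^5 + 0.91*x^4 + 0.11*x^3 - 7.91*x^2 + 2.69*x + 2.73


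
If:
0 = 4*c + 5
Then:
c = -5/4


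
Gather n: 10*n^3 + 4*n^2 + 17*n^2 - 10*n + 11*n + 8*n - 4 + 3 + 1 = 10*n^3 + 21*n^2 + 9*n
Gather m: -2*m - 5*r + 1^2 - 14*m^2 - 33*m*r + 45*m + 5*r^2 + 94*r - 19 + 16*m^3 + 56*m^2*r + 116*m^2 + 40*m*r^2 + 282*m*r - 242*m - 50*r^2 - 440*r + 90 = 16*m^3 + m^2*(56*r + 102) + m*(40*r^2 + 249*r - 199) - 45*r^2 - 351*r + 72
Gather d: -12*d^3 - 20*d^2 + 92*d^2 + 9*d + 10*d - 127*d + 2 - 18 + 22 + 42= -12*d^3 + 72*d^2 - 108*d + 48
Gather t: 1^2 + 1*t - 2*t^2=-2*t^2 + t + 1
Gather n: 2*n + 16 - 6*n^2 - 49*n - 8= -6*n^2 - 47*n + 8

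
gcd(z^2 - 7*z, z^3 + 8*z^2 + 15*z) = z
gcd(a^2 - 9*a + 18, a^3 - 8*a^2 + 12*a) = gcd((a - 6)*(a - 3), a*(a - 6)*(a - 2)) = a - 6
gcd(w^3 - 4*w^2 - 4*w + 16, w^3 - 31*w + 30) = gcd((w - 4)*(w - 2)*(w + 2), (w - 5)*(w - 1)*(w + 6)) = 1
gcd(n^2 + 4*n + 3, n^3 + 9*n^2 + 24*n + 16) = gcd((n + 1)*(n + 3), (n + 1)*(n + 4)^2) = n + 1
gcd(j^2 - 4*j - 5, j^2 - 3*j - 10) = j - 5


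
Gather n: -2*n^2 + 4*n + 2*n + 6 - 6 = -2*n^2 + 6*n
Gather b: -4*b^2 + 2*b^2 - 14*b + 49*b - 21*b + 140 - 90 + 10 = -2*b^2 + 14*b + 60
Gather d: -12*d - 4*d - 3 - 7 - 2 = -16*d - 12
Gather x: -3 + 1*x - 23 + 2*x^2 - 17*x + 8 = 2*x^2 - 16*x - 18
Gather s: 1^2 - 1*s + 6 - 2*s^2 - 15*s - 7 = -2*s^2 - 16*s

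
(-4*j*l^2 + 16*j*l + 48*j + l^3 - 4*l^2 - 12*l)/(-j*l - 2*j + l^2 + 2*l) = (4*j*l - 24*j - l^2 + 6*l)/(j - l)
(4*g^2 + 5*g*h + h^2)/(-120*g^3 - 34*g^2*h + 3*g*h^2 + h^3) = (-g - h)/(30*g^2 + g*h - h^2)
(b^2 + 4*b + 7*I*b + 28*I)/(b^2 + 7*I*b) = (b + 4)/b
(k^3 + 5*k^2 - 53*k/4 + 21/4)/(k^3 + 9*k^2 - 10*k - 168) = (k^2 - 2*k + 3/4)/(k^2 + 2*k - 24)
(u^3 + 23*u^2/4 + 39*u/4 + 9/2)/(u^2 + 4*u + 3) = (4*u^2 + 11*u + 6)/(4*(u + 1))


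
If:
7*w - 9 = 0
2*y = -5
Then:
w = 9/7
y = -5/2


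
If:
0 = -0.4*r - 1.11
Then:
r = -2.78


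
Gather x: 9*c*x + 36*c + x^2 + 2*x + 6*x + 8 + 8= 36*c + x^2 + x*(9*c + 8) + 16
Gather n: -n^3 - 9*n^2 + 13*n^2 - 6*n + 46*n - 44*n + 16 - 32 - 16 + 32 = -n^3 + 4*n^2 - 4*n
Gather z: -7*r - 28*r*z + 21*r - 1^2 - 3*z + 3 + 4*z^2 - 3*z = 14*r + 4*z^2 + z*(-28*r - 6) + 2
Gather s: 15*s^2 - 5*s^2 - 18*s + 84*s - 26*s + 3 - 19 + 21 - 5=10*s^2 + 40*s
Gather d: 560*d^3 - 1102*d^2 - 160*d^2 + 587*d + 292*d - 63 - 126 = 560*d^3 - 1262*d^2 + 879*d - 189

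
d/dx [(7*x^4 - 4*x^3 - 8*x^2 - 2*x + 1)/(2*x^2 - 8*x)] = (7*x^5 - 44*x^4 + 16*x^3 + 17*x^2 - x + 2)/(x^2*(x^2 - 8*x + 16))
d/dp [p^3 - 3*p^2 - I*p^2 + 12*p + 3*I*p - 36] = 3*p^2 - 6*p - 2*I*p + 12 + 3*I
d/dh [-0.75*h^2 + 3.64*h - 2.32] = 3.64 - 1.5*h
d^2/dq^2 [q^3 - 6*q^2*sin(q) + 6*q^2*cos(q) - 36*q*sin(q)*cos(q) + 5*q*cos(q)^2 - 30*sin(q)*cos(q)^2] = -6*sqrt(2)*q^2*cos(q + pi/4) + 72*q*sin(2*q) - 24*sqrt(2)*q*sin(q + pi/4) - 10*q*cos(2*q) + 6*q - 9*sin(q)/2 - 10*sin(2*q) + 135*sin(3*q)/2 + 12*cos(q) - 72*cos(2*q)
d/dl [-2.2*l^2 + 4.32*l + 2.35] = 4.32 - 4.4*l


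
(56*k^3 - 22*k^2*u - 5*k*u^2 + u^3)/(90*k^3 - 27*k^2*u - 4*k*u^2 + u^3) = (56*k^3 - 22*k^2*u - 5*k*u^2 + u^3)/(90*k^3 - 27*k^2*u - 4*k*u^2 + u^3)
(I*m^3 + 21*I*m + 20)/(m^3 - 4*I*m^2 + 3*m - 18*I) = (I*m^3 + 21*I*m + 20)/(m^3 - 4*I*m^2 + 3*m - 18*I)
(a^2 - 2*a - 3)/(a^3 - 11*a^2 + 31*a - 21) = (a + 1)/(a^2 - 8*a + 7)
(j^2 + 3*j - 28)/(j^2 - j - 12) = (j + 7)/(j + 3)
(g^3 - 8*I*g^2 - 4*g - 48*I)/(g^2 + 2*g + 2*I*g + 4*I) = (g^2 - 10*I*g - 24)/(g + 2)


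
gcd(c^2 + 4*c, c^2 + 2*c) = c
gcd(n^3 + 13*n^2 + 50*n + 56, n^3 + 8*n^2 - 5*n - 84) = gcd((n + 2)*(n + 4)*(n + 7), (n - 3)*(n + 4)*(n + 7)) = n^2 + 11*n + 28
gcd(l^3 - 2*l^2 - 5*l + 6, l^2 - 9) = l - 3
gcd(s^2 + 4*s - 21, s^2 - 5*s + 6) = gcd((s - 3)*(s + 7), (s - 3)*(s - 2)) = s - 3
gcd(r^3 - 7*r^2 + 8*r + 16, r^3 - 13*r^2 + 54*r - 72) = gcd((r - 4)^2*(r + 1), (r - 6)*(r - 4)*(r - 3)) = r - 4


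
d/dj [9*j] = 9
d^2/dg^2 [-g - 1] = 0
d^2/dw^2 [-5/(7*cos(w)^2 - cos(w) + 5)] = 5*(-196*sin(w)^4 - 41*sin(w)^2 - 125*cos(w)/4 + 21*cos(3*w)/4 + 169)/(7*sin(w)^2 + cos(w) - 12)^3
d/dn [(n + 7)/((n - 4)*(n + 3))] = (-n^2 - 14*n - 5)/(n^4 - 2*n^3 - 23*n^2 + 24*n + 144)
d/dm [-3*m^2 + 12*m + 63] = 12 - 6*m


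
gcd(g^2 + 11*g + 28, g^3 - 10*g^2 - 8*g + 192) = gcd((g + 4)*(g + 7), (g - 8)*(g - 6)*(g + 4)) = g + 4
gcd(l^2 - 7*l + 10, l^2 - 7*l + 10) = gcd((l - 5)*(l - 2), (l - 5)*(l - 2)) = l^2 - 7*l + 10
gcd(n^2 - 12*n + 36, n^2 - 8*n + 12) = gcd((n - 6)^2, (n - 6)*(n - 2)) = n - 6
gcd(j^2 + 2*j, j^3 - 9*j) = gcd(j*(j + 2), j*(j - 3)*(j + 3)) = j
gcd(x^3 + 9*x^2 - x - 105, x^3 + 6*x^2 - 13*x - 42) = x^2 + 4*x - 21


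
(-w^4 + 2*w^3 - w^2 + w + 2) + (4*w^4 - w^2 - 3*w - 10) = 3*w^4 + 2*w^3 - 2*w^2 - 2*w - 8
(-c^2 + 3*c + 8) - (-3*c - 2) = -c^2 + 6*c + 10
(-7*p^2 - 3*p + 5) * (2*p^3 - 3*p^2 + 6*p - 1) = -14*p^5 + 15*p^4 - 23*p^3 - 26*p^2 + 33*p - 5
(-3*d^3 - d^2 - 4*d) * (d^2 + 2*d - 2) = -3*d^5 - 7*d^4 - 6*d^2 + 8*d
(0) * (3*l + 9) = 0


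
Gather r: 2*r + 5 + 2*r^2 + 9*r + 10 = 2*r^2 + 11*r + 15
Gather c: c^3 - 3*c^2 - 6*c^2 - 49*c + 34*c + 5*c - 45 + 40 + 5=c^3 - 9*c^2 - 10*c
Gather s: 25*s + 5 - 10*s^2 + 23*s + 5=-10*s^2 + 48*s + 10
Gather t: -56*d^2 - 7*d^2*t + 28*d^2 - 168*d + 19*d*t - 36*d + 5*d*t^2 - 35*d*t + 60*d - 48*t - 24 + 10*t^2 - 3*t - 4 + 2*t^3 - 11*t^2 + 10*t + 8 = -28*d^2 - 144*d + 2*t^3 + t^2*(5*d - 1) + t*(-7*d^2 - 16*d - 41) - 20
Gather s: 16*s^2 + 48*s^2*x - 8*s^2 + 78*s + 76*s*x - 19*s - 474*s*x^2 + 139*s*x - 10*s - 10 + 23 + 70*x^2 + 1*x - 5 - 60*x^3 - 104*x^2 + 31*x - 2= s^2*(48*x + 8) + s*(-474*x^2 + 215*x + 49) - 60*x^3 - 34*x^2 + 32*x + 6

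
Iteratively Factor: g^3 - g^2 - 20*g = (g)*(g^2 - g - 20) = g*(g - 5)*(g + 4)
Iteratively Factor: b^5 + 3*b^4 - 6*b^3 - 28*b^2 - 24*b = (b - 3)*(b^4 + 6*b^3 + 12*b^2 + 8*b) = (b - 3)*(b + 2)*(b^3 + 4*b^2 + 4*b) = (b - 3)*(b + 2)^2*(b^2 + 2*b) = b*(b - 3)*(b + 2)^2*(b + 2)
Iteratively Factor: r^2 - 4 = (r + 2)*(r - 2)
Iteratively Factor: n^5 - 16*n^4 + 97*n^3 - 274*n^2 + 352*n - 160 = (n - 5)*(n^4 - 11*n^3 + 42*n^2 - 64*n + 32) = (n - 5)*(n - 1)*(n^3 - 10*n^2 + 32*n - 32) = (n - 5)*(n - 2)*(n - 1)*(n^2 - 8*n + 16) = (n - 5)*(n - 4)*(n - 2)*(n - 1)*(n - 4)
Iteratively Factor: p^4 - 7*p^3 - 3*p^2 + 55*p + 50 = (p + 1)*(p^3 - 8*p^2 + 5*p + 50) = (p - 5)*(p + 1)*(p^2 - 3*p - 10) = (p - 5)^2*(p + 1)*(p + 2)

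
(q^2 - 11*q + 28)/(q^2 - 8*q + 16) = (q - 7)/(q - 4)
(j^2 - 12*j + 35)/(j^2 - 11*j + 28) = (j - 5)/(j - 4)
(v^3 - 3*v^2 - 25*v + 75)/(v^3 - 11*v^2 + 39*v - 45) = (v + 5)/(v - 3)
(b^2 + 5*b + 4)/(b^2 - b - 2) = (b + 4)/(b - 2)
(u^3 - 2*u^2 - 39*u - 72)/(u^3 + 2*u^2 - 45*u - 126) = (u^2 - 5*u - 24)/(u^2 - u - 42)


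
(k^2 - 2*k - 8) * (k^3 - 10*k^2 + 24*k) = k^5 - 12*k^4 + 36*k^3 + 32*k^2 - 192*k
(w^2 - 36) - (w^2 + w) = -w - 36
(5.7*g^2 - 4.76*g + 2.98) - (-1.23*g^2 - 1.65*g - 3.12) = 6.93*g^2 - 3.11*g + 6.1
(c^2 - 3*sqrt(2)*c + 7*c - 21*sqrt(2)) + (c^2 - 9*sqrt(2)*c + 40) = 2*c^2 - 12*sqrt(2)*c + 7*c - 21*sqrt(2) + 40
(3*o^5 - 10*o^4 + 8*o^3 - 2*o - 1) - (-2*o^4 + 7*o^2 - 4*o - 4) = 3*o^5 - 8*o^4 + 8*o^3 - 7*o^2 + 2*o + 3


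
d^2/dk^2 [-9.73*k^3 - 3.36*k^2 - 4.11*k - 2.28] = -58.38*k - 6.72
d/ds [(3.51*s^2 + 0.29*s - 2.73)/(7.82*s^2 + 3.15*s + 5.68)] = (8.7887*s^2 + 82.5708*s + 10.2467)/(61.1524*s^4 + 49.266*s^3 + 98.7577*s^2 + 35.784*s + 32.2624)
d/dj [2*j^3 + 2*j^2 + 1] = 2*j*(3*j + 2)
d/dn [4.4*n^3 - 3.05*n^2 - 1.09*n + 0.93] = 13.2*n^2 - 6.1*n - 1.09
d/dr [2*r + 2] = 2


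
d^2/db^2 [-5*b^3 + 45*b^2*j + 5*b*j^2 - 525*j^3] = -30*b + 90*j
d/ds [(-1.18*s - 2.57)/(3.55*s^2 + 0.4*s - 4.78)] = (4.189*s^2 + 18.247*s + 6.6684)/(12.6025*s^4 + 2.84*s^3 - 33.778*s^2 - 3.824*s + 22.8484)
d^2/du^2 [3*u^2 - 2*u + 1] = 6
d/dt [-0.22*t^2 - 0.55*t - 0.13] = -0.44*t - 0.55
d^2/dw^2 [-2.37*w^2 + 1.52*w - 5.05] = -4.74000000000000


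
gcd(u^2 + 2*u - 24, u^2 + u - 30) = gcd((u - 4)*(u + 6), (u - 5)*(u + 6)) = u + 6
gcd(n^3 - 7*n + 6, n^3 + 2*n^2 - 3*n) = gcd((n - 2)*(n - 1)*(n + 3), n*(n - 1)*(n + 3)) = n^2 + 2*n - 3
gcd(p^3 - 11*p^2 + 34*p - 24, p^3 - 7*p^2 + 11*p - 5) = p - 1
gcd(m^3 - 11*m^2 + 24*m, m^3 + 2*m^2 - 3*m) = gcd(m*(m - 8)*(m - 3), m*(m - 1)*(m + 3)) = m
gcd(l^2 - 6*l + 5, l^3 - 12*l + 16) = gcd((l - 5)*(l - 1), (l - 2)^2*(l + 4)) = 1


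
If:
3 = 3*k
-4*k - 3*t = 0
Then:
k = 1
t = -4/3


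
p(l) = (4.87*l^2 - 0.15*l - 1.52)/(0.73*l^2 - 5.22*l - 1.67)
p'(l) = (5.22 - 1.46*l)*(4.87*l^2 - 0.15*l - 1.52)/(0.73*l^2 - 5.22*l - 1.67)^2 + (9.74*l - 0.15)/(0.73*l^2 - 5.22*l - 1.67)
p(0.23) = 0.46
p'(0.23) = -1.53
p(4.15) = -7.60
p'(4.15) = -4.33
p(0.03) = 0.83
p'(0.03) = -2.44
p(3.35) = -4.80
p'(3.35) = -2.82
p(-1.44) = 1.19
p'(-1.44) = -0.74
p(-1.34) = 1.12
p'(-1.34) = -0.78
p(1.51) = -1.19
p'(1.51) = -1.39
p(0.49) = 0.10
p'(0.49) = -1.26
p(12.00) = 17.10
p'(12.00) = -2.29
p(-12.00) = 4.22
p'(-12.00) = -0.13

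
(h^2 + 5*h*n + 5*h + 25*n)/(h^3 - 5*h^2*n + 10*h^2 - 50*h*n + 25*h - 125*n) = (h + 5*n)/(h^2 - 5*h*n + 5*h - 25*n)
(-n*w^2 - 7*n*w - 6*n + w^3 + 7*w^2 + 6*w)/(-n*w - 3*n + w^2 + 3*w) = (w^2 + 7*w + 6)/(w + 3)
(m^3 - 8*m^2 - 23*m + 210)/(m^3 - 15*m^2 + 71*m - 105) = (m^2 - m - 30)/(m^2 - 8*m + 15)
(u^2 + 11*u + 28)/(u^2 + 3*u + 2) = (u^2 + 11*u + 28)/(u^2 + 3*u + 2)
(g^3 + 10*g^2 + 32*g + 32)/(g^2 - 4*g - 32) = (g^2 + 6*g + 8)/(g - 8)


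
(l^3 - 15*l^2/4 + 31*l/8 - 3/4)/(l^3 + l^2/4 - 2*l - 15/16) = 2*(4*l^2 - 9*l + 2)/(8*l^2 + 14*l + 5)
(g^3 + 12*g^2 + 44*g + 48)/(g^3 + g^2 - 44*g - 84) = (g + 4)/(g - 7)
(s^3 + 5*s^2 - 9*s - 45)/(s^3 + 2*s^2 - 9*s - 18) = (s + 5)/(s + 2)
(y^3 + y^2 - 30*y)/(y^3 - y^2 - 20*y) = (y + 6)/(y + 4)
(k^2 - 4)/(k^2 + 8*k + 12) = (k - 2)/(k + 6)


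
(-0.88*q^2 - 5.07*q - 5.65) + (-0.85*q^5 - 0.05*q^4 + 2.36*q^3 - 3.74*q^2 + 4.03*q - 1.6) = -0.85*q^5 - 0.05*q^4 + 2.36*q^3 - 4.62*q^2 - 1.04*q - 7.25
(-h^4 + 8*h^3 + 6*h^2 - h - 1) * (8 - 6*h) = 6*h^5 - 56*h^4 + 28*h^3 + 54*h^2 - 2*h - 8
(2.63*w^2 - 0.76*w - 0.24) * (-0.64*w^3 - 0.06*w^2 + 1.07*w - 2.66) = -1.6832*w^5 + 0.3286*w^4 + 3.0133*w^3 - 7.7946*w^2 + 1.7648*w + 0.6384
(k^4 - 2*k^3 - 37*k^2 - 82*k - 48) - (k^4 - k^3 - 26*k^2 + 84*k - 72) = -k^3 - 11*k^2 - 166*k + 24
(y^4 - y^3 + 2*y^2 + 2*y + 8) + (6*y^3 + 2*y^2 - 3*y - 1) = y^4 + 5*y^3 + 4*y^2 - y + 7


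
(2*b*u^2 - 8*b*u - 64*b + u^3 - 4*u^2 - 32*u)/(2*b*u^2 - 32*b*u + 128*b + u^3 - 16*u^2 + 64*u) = (u + 4)/(u - 8)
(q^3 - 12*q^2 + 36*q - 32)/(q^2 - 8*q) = q - 4 + 4/q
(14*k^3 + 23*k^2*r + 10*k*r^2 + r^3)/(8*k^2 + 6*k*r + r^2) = (7*k^2 + 8*k*r + r^2)/(4*k + r)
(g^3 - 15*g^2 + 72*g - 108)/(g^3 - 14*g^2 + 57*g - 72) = (g^2 - 12*g + 36)/(g^2 - 11*g + 24)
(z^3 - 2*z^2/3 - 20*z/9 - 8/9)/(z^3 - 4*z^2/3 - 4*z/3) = (z + 2/3)/z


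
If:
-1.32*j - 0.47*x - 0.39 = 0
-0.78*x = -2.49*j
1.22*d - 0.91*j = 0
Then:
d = -0.10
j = -0.14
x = -0.44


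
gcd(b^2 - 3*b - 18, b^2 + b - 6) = b + 3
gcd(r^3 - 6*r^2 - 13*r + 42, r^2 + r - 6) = r^2 + r - 6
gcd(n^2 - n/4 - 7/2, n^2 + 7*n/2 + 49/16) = n + 7/4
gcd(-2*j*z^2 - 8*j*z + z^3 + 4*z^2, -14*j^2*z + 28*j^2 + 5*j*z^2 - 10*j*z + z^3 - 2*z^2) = -2*j + z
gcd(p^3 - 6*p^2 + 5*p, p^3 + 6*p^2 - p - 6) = p - 1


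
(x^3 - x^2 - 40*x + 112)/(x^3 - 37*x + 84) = (x - 4)/(x - 3)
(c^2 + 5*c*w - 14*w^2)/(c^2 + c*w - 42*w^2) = (-c + 2*w)/(-c + 6*w)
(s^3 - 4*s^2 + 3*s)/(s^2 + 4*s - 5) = s*(s - 3)/(s + 5)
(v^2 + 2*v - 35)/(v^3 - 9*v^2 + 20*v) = (v + 7)/(v*(v - 4))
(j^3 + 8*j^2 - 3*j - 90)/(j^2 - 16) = (j^3 + 8*j^2 - 3*j - 90)/(j^2 - 16)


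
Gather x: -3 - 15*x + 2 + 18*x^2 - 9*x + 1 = 18*x^2 - 24*x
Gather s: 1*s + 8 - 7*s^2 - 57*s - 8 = -7*s^2 - 56*s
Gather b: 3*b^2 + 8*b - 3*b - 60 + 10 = 3*b^2 + 5*b - 50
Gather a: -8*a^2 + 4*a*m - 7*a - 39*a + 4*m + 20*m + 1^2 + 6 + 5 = -8*a^2 + a*(4*m - 46) + 24*m + 12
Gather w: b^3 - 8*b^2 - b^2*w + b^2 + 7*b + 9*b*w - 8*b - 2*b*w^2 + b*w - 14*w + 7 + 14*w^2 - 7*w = b^3 - 7*b^2 - b + w^2*(14 - 2*b) + w*(-b^2 + 10*b - 21) + 7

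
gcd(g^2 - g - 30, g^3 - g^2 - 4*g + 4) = 1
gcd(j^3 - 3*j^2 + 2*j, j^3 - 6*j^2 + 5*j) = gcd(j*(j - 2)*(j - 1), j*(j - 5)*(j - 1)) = j^2 - j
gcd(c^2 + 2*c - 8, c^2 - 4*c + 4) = c - 2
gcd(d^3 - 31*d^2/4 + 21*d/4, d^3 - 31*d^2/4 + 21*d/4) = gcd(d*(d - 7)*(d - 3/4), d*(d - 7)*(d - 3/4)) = d^3 - 31*d^2/4 + 21*d/4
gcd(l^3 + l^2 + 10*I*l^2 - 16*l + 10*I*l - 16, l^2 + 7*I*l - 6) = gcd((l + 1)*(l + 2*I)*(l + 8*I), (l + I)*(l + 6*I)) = 1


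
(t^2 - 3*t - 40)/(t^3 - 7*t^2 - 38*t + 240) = (t + 5)/(t^2 + t - 30)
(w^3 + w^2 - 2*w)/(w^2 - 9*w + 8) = w*(w + 2)/(w - 8)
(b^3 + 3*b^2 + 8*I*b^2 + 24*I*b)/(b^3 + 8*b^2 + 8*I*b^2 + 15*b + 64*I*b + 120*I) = b/(b + 5)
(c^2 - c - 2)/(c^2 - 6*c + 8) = (c + 1)/(c - 4)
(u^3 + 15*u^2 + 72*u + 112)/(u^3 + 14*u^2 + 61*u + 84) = (u + 4)/(u + 3)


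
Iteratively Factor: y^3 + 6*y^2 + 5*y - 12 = (y - 1)*(y^2 + 7*y + 12) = (y - 1)*(y + 4)*(y + 3)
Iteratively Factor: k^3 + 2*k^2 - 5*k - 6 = (k + 1)*(k^2 + k - 6) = (k + 1)*(k + 3)*(k - 2)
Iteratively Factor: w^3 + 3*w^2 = (w)*(w^2 + 3*w) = w^2*(w + 3)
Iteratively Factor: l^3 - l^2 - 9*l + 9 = (l + 3)*(l^2 - 4*l + 3) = (l - 3)*(l + 3)*(l - 1)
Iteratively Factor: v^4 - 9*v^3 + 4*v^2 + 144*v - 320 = (v + 4)*(v^3 - 13*v^2 + 56*v - 80) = (v - 4)*(v + 4)*(v^2 - 9*v + 20) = (v - 5)*(v - 4)*(v + 4)*(v - 4)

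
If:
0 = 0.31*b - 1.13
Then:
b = 3.65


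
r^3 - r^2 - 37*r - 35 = (r - 7)*(r + 1)*(r + 5)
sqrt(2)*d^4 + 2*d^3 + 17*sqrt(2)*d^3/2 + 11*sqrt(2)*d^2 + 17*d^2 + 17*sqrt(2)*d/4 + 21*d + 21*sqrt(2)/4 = (d + 3/2)*(d + 7)*(d + sqrt(2)/2)*(sqrt(2)*d + 1)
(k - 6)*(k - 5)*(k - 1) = k^3 - 12*k^2 + 41*k - 30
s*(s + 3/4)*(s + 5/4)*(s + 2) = s^4 + 4*s^3 + 79*s^2/16 + 15*s/8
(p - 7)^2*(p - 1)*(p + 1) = p^4 - 14*p^3 + 48*p^2 + 14*p - 49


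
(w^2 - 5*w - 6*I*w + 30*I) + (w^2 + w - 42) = 2*w^2 - 4*w - 6*I*w - 42 + 30*I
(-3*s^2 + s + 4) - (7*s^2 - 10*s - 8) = -10*s^2 + 11*s + 12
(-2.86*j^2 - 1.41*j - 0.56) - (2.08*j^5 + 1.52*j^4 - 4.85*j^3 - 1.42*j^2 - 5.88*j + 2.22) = -2.08*j^5 - 1.52*j^4 + 4.85*j^3 - 1.44*j^2 + 4.47*j - 2.78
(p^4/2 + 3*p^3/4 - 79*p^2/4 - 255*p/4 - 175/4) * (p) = p^5/2 + 3*p^4/4 - 79*p^3/4 - 255*p^2/4 - 175*p/4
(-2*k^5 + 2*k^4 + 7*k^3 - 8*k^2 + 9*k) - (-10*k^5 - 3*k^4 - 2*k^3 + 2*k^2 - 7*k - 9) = 8*k^5 + 5*k^4 + 9*k^3 - 10*k^2 + 16*k + 9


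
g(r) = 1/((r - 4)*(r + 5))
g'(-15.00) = 0.00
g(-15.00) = 0.01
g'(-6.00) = 0.11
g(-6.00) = 0.10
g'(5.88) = -0.03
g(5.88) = 0.05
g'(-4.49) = 0.43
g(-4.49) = -0.23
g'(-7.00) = 0.03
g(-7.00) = 0.05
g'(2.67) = -0.06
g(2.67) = -0.10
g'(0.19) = -0.00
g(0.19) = -0.05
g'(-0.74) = 0.00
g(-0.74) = -0.05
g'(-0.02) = -0.00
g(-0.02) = -0.05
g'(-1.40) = 0.00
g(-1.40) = -0.05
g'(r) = -1/((r - 4)*(r + 5)^2) - 1/((r - 4)^2*(r + 5))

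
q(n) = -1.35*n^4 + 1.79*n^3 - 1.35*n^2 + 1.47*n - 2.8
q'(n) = -5.4*n^3 + 5.37*n^2 - 2.7*n + 1.47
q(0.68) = -2.15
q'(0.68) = 0.42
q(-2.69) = -122.05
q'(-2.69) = 152.70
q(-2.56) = -103.42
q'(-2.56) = 134.17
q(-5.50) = -1584.87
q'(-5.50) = 1077.19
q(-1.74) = -31.25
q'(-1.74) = 50.87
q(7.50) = -3584.04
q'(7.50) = -1994.84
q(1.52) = -4.60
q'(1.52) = -9.19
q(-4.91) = -1039.07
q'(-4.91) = 783.39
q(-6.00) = -2196.46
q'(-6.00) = 1377.39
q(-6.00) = -2196.46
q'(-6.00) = 1377.39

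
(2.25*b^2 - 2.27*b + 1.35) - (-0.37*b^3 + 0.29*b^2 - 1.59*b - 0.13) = 0.37*b^3 + 1.96*b^2 - 0.68*b + 1.48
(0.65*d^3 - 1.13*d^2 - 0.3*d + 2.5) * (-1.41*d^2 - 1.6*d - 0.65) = -0.9165*d^5 + 0.5533*d^4 + 1.8085*d^3 - 2.3105*d^2 - 3.805*d - 1.625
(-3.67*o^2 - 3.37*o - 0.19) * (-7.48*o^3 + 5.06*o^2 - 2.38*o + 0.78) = 27.4516*o^5 + 6.6374*o^4 - 6.8964*o^3 + 4.1966*o^2 - 2.1764*o - 0.1482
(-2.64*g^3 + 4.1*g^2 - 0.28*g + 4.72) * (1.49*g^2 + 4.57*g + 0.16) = -3.9336*g^5 - 5.9558*g^4 + 17.8974*g^3 + 6.4092*g^2 + 21.5256*g + 0.7552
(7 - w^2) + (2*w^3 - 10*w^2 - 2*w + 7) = 2*w^3 - 11*w^2 - 2*w + 14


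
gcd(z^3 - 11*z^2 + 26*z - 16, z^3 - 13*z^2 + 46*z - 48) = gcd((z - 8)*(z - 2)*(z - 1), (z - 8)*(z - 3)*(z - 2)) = z^2 - 10*z + 16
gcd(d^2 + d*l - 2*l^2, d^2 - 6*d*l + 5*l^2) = d - l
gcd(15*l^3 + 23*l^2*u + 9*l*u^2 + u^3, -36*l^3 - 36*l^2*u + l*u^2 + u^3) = l + u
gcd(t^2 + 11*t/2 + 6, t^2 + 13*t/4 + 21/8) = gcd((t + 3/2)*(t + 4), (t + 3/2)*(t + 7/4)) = t + 3/2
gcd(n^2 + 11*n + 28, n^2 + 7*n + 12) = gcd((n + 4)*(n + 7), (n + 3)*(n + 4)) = n + 4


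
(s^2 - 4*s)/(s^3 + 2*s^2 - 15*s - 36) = s/(s^2 + 6*s + 9)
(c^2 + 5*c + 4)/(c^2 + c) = (c + 4)/c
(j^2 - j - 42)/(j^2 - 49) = (j + 6)/(j + 7)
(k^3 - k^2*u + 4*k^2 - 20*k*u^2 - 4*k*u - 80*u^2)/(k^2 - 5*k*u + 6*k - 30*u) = (k^2 + 4*k*u + 4*k + 16*u)/(k + 6)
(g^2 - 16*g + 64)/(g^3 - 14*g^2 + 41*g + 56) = (g - 8)/(g^2 - 6*g - 7)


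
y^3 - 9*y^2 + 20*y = y*(y - 5)*(y - 4)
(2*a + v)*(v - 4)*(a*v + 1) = 2*a^2*v^2 - 8*a^2*v + a*v^3 - 4*a*v^2 + 2*a*v - 8*a + v^2 - 4*v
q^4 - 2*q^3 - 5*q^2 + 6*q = q*(q - 3)*(q - 1)*(q + 2)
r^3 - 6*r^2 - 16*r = r*(r - 8)*(r + 2)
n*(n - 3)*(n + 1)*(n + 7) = n^4 + 5*n^3 - 17*n^2 - 21*n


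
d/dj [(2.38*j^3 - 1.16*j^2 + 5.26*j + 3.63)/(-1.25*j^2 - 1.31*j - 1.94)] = (-2.975*j^4 - 6.2356*j^3 - 5.757*j^2 + 13.5758*j - 5.4491)/(1.5625*j^4 + 3.275*j^3 + 6.5661*j^2 + 5.0828*j + 3.7636)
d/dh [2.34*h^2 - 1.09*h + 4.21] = 4.68*h - 1.09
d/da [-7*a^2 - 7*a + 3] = -14*a - 7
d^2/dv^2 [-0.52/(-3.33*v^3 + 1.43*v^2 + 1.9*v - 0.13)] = ((1.4872 - 10.3896*v)*(3.33*v^3 - 1.43*v^2 - 1.9*v + 0.13) + 0.52*(-19.98*v^2 + 5.72*v + 3.8)*(-9.99*v^2 + 2.86*v + 1.9))/(3.33*v^3 - 1.43*v^2 - 1.9*v + 0.13)^3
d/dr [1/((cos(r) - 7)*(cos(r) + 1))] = 2*(cos(r) - 3)*sin(r)/((cos(r) - 7)^2*(cos(r) + 1)^2)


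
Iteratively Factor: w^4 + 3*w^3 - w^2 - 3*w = (w + 1)*(w^3 + 2*w^2 - 3*w) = (w - 1)*(w + 1)*(w^2 + 3*w) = (w - 1)*(w + 1)*(w + 3)*(w)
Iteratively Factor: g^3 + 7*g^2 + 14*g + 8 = (g + 4)*(g^2 + 3*g + 2) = (g + 1)*(g + 4)*(g + 2)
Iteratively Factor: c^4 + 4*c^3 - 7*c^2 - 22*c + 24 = (c + 4)*(c^3 - 7*c + 6) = (c - 1)*(c + 4)*(c^2 + c - 6) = (c - 1)*(c + 3)*(c + 4)*(c - 2)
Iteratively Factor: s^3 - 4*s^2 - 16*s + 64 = (s - 4)*(s^2 - 16) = (s - 4)*(s + 4)*(s - 4)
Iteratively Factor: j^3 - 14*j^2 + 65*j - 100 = (j - 5)*(j^2 - 9*j + 20) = (j - 5)*(j - 4)*(j - 5)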